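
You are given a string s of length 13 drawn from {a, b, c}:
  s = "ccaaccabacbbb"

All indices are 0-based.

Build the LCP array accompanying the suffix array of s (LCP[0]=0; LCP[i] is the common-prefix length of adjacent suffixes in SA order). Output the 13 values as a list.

rank→(start, suffix):
  0 → (2, 'aaccabacbbb')
  1 → (6, 'abacbbb')
  2 → (8, 'acbbb')
  3 → (3, 'accabacbbb')
  4 → (12, 'b')
  5 → (7, 'bacbbb')
  6 → (11, 'bb')
  7 → (10, 'bbb')
  8 → (1, 'caaccabacbbb')
  9 → (5, 'cabacbbb')
  10 → (9, 'cbbb')
  11 → (0, 'ccaaccabacbbb')
  12 → (4, 'ccabacbbb')

SA = [2, 6, 8, 3, 12, 7, 11, 10, 1, 5, 9, 0, 4]
rank  pair      lcp
   1  s[2:],s[6:]  1  'a'
   2  s[6:],s[8:]  1  'a'
   3  s[8:],s[3:]  2  'ac'
   4  s[3:],s[12:]  0  ''
   5  s[12:],s[7:]  1  'b'
   6  s[7:],s[11:]  1  'b'
   7  s[11:],s[10:]  2  'bb'
   8  s[10:],s[1:]  0  ''
   9  s[1:],s[5:]  2  'ca'
  10  s[5:],s[9:]  1  'c'
  11  s[9:],s[0:]  1  'c'
  12  s[0:],s[4:]  3  'cca'

[0, 1, 1, 2, 0, 1, 1, 2, 0, 2, 1, 1, 3]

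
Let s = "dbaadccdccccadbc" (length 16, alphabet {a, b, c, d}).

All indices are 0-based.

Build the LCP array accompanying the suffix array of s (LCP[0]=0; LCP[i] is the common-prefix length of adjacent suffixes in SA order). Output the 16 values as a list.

[0, 1, 2, 0, 1, 0, 1, 1, 2, 3, 2, 1, 0, 2, 1, 3]

rank→(start, suffix):
  0 → (2, 'aadccdccccadbc')
  1 → (12, 'adbc')
  2 → (3, 'adccdccccadbc')
  3 → (1, 'baadccdccccadbc')
  4 → (14, 'bc')
  5 → (15, 'c')
  6 → (11, 'cadbc')
  7 → (10, 'ccadbc')
  8 → (9, 'cccadbc')
  9 → (8, 'ccccadbc')
  10 → (5, 'ccdccccadbc')
  11 → (6, 'cdccccadbc')
  12 → (0, 'dbaadccdccccadbc')
  13 → (13, 'dbc')
  14 → (7, 'dccccadbc')
  15 → (4, 'dccdccccadbc')

SA = [2, 12, 3, 1, 14, 15, 11, 10, 9, 8, 5, 6, 0, 13, 7, 4]
[i] adj suffixes → lcp
  [1] 2/12 → 1 ('a')
  [2] 12/3 → 2 ('ad')
  [3] 3/1 → 0 ('')
  [4] 1/14 → 1 ('b')
  [5] 14/15 → 0 ('')
  [6] 15/11 → 1 ('c')
  [7] 11/10 → 1 ('c')
  [8] 10/9 → 2 ('cc')
  [9] 9/8 → 3 ('ccc')
  [10] 8/5 → 2 ('cc')
  [11] 5/6 → 1 ('c')
  [12] 6/0 → 0 ('')
  [13] 0/13 → 2 ('db')
  [14] 13/7 → 1 ('d')
  [15] 7/4 → 3 ('dcc')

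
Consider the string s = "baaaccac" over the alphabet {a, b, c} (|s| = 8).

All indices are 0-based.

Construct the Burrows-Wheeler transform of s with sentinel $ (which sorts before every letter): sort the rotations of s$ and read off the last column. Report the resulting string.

rank  rotation   last
    0  $baaaccac  c
    1  aaaccac$b  b
    2  aaccac$ba  a
    3  ac$baaacc  c
    4  accac$baa  a
    5  baaaccac$  $
    6  c$baaacca  a
    7  cac$baaac  c
    8  ccac$baaa  a

cbaca$aca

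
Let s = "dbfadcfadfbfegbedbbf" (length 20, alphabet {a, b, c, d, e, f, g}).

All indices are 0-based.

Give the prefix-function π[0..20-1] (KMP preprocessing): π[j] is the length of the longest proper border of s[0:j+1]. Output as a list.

π[0] = 0
j=1 s[j]='b': π[1]=0 (border '')
j=2 s[j]='f': π[2]=0 (border '')
j=3 s[j]='a': π[3]=0 (border '')
j=4 s[j]='d': π[4]=1 (border 'd')
j=5 s[j]='c': k: 1→0; π[5]=0 (border '')
j=6 s[j]='f': π[6]=0 (border '')
j=7 s[j]='a': π[7]=0 (border '')
j=8 s[j]='d': π[8]=1 (border 'd')
j=9 s[j]='f': k: 1→0; π[9]=0 (border '')
j=10 s[j]='b': π[10]=0 (border '')
j=11 s[j]='f': π[11]=0 (border '')
j=12 s[j]='e': π[12]=0 (border '')
j=13 s[j]='g': π[13]=0 (border '')
j=14 s[j]='b': π[14]=0 (border '')
j=15 s[j]='e': π[15]=0 (border '')
j=16 s[j]='d': π[16]=1 (border 'd')
j=17 s[j]='b': π[17]=2 (border 'db')
j=18 s[j]='b': k: 2→0; π[18]=0 (border '')
j=19 s[j]='f': π[19]=0 (border '')

[0, 0, 0, 0, 1, 0, 0, 0, 1, 0, 0, 0, 0, 0, 0, 0, 1, 2, 0, 0]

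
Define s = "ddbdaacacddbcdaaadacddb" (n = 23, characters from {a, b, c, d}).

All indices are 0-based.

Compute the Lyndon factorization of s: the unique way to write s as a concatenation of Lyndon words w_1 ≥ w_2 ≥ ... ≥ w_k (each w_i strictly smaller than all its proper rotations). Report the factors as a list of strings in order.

emit factor 1: 'd' (i=0, period=1)
emit factor 2: 'd' (i=1, period=1)
emit factor 3: 'bd' (i=2, period=2)
emit factor 4: 'aacacddbcd' (i=4, period=10)
emit factor 5: 'aaadacddb' (i=14, period=9)

["d", "d", "bd", "aacacddbcd", "aaadacddb"]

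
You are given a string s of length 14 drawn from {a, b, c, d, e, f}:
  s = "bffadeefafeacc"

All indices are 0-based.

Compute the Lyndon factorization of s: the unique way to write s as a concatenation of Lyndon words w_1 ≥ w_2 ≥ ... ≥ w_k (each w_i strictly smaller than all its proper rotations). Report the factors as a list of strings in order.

["bff", "adeefafe", "acc"]

emit factor 1: 'bff' (i=0, period=3)
emit factor 2: 'adeefafe' (i=3, period=8)
emit factor 3: 'acc' (i=11, period=3)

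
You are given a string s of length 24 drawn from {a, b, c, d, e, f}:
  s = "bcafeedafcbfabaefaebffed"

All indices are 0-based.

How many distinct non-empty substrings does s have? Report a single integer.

276

rank | idx | suffix
   0 |  12 | abaefaebffed
   1 |  17 | aebffed
   2 |  14 | aefaebffed
   3 |   7 | afcbfabaefaebffed
   4 |   2 | afeedafcbfabaefaebffed
   5 |  13 | baefaebffed
   6 |   0 | bcafeedafcbfabaefaebffed
   7 |  10 | bfabaefaebffed
   8 |  19 | bffed
   9 |   1 | cafeedafcbfabaefaebffed
  10 |   9 | cbfabaefaebffed
  11 |  23 | d
  12 |   6 | dafcbfabaefaebffed
  13 |  18 | ebffed
  14 |  22 | ed
  15 |   5 | edafcbfabaefaebffed
  16 |   4 | eedafcbfabaefaebffed
  17 |  15 | efaebffed
  18 |  11 | fabaefaebffed
  19 |  16 | faebffed
  20 |   8 | fcbfabaefaebffed
  21 |  21 | fed
  22 |   3 | feedafcbfabaefaebffed
  23 |  20 | ffed

SA = [12, 17, 14, 7, 2, 13, 0, 10, 19, 1, 9, 23, 6, 18, 22, 5, 4, 15, 11, 16, 8, 21, 3, 20]
rank  pair      lcp
   1  s[12:],s[17:]  1  'a'
   2  s[17:],s[14:]  2  'ae'
   3  s[14:],s[7:]  1  'a'
   4  s[7:],s[2:]  2  'af'
   5  s[2:],s[13:]  0  ''
   6  s[13:],s[0:]  1  'b'
   7  s[0:],s[10:]  1  'b'
   8  s[10:],s[19:]  2  'bf'
   9  s[19:],s[1:]  0  ''
  10  s[1:],s[9:]  1  'c'
  11  s[9:],s[23:]  0  ''
  12  s[23:],s[6:]  1  'd'
  13  s[6:],s[18:]  0  ''
  14  s[18:],s[22:]  1  'e'
  15  s[22:],s[5:]  2  'ed'
  16  s[5:],s[4:]  1  'e'
  17  s[4:],s[15:]  1  'e'
  18  s[15:],s[11:]  0  ''
  19  s[11:],s[16:]  2  'fa'
  20  s[16:],s[8:]  1  'f'
  21  s[8:],s[21:]  1  'f'
  22  s[21:],s[3:]  2  'fe'
  23  s[3:],s[20:]  1  'f'

n(n+1)/2 = 24·25/2 = 300
Σ LCP = 0 + 1 + 2 + 1 + 2 + 0 + 1 + 1 + 2 + 0 + 1 + 0 + 1 + 0 + 1 + 2 + 1 + 1 + 0 + 2 + 1 + 1 + 2 + 1 = 24
distinct = 300 − 24 = 276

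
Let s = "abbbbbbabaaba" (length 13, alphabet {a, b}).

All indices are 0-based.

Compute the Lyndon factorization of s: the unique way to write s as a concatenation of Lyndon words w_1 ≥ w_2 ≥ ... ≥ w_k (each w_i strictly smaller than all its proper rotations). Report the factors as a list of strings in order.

["abbbbbb", "ab", "aab", "a"]

emit factor 1: 'abbbbbb' (i=0, period=7)
emit factor 2: 'ab' (i=7, period=2)
emit factor 3: 'aab' (i=9, period=3)
emit factor 4: 'a' (i=12, period=1)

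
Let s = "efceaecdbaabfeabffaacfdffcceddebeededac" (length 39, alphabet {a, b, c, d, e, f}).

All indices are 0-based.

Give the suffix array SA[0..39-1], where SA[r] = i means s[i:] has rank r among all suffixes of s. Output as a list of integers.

[9, 18, 10, 14, 37, 19, 4, 8, 31, 11, 15, 38, 25, 6, 2, 26, 20, 36, 7, 28, 29, 34, 22, 13, 3, 30, 5, 35, 27, 33, 32, 0, 17, 24, 1, 21, 12, 16, 23]

rank→(start, suffix):
  0 → (9, 'aabfeabffaacfdffcceddebeededac')
  1 → (18, 'aacfdffcceddebeededac')
  2 → (10, 'abfeabffaacfdffcceddebeededac')
  3 → (14, 'abffaacfdffcceddebeededac')
  4 → (37, 'ac')
  5 → (19, 'acfdffcceddebeededac')
  6 → (4, 'aecdbaabfeabffaacfdffcceddebeededac')
  7 → (8, 'baabfeabffaacfdffcceddebeededac')
  8 → (31, 'beededac')
  9 → (11, 'bfeabffaacfdffcceddebeededac')
  10 → (15, 'bffaacfdffcceddebeededac')
  11 → (38, 'c')
  12 → (25, 'cceddebeededac')
  13 → (6, 'cdbaabfeabffaacfdffcceddebeededac')
  14 → (2, 'ceaecdbaabfeabffaacfdffcceddebeededac')
  15 → (26, 'ceddebeededac')
  16 → (20, 'cfdffcceddebeededac')
  17 → (36, 'dac')
  18 → (7, 'dbaabfeabffaacfdffcceddebeededac')
  19 → (28, 'ddebeededac')
  20 → (29, 'debeededac')
  21 → (34, 'dedac')
  22 → (22, 'dffcceddebeededac')
  23 → (13, 'eabffaacfdffcceddebeededac')
  24 → (3, 'eaecdbaabfeabffaacfdffcceddebeededac')
  25 → (30, 'ebeededac')
  26 → (5, 'ecdbaabfeabffaacfdffcceddebeededac')
  27 → (35, 'edac')
  28 → (27, 'eddebeededac')
  29 → (33, 'ededac')
  30 → (32, 'eededac')
  31 → (0, 'efceaecdbaabfeabffaacfdffcceddebeededac')
  32 → (17, 'faacfdffcceddebeededac')
  33 → (24, 'fcceddebeededac')
  34 → (1, 'fceaecdbaabfeabffaacfdffcceddebeededac')
  35 → (21, 'fdffcceddebeededac')
  36 → (12, 'feabffaacfdffcceddebeededac')
  37 → (16, 'ffaacfdffcceddebeededac')
  38 → (23, 'ffcceddebeededac')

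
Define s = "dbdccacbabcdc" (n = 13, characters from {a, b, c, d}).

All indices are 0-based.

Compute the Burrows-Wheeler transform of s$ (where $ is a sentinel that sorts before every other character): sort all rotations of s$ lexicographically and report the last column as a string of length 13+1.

rank  rotation        last
    0  $dbdccacbabcdc  c
    1  abcdc$dbdccacb  b
    2  acbabcdc$dbdcc  c
    3  babcdc$dbdccac  c
    4  bcdc$dbdccacba  a
    5  bdccacbabcdc$d  d
    6  c$dbdccacbabcd  d
    7  cacbabcdc$dbdc  c
    8  cbabcdc$dbdcca  a
    9  ccacbabcdc$dbd  d
   10  cdc$dbdccacbab  b
   11  dbdccacbabcdc$  $
   12  dc$dbdccacbabc  c
   13  dccacbabcdc$db  b

cbccaddcadb$cb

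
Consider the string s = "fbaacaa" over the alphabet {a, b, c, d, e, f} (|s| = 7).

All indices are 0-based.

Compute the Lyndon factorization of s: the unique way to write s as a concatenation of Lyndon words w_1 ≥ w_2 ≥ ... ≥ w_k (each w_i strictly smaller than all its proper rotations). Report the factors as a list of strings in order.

["f", "b", "aac", "a", "a"]

emit factor 1: 'f' (i=0, period=1)
emit factor 2: 'b' (i=1, period=1)
emit factor 3: 'aac' (i=2, period=3)
emit factor 4: 'a' (i=5, period=1)
emit factor 5: 'a' (i=6, period=1)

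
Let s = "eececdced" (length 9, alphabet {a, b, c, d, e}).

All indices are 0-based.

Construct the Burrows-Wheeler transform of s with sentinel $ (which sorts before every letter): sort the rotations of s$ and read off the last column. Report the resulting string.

deedeccec$

rank  rotation    last
    0  $eececdced  d
    1  cdced$eece  e
    2  cecdced$ee  e
    3  ced$eececd  d
    4  d$eececdce  e
    5  dced$eecec  c
    6  ecdced$eec  c
    7  ececdced$e  e
    8  ed$eececdc  c
    9  eececdced$  $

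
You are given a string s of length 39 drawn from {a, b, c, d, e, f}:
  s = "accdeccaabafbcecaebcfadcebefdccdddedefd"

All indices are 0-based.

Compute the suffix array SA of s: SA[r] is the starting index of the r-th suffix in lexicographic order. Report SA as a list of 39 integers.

[7, 8, 0, 21, 16, 10, 9, 12, 18, 25, 6, 15, 5, 29, 1, 30, 2, 23, 13, 19, 38, 28, 22, 31, 32, 3, 33, 35, 17, 24, 14, 4, 34, 36, 26, 20, 11, 37, 27]

sorted suffixes:
  #0 SA[0]=7  'aabafbcecaebcfadcebefdccdddedefd'
  #1 SA[1]=8  'abafbcecaebcfadcebefdccdddedefd'
  #2 SA[2]=0  'accdeccaabafbcecaebcfadcebefdccdddedefd'
  #3 SA[3]=21  'adcebefdccdddedefd'
  #4 SA[4]=16  'aebcfadcebefdccdddedefd'
  #5 SA[5]=10  'afbcecaebcfadcebefdccdddedefd'
  #6 SA[6]=9  'bafbcecaebcfadcebefdccdddedefd'
  #7 SA[7]=12  'bcecaebcfadcebefdccdddedefd'
  #8 SA[8]=18  'bcfadcebefdccdddedefd'
  #9 SA[9]=25  'befdccdddedefd'
  #10 SA[10]=6  'caabafbcecaebcfadcebefdccdddedefd'
  #11 SA[11]=15  'caebcfadcebefdccdddedefd'
  #12 SA[12]=5  'ccaabafbcecaebcfadcebefdccdddedefd'
  #13 SA[13]=29  'ccdddedefd'
  #14 SA[14]=1  'ccdeccaabafbcecaebcfadcebefdccdddedefd'
  #15 SA[15]=30  'cdddedefd'
  #16 SA[16]=2  'cdeccaabafbcecaebcfadcebefdccdddedefd'
  #17 SA[17]=23  'cebefdccdddedefd'
  #18 SA[18]=13  'cecaebcfadcebefdccdddedefd'
  #19 SA[19]=19  'cfadcebefdccdddedefd'
  #20 SA[20]=38  'd'
  #21 SA[21]=28  'dccdddedefd'
  #22 SA[22]=22  'dcebefdccdddedefd'
  #23 SA[23]=31  'dddedefd'
  #24 SA[24]=32  'ddedefd'
  #25 SA[25]=3  'deccaabafbcecaebcfadcebefdccdddedefd'
  #26 SA[26]=33  'dedefd'
  #27 SA[27]=35  'defd'
  #28 SA[28]=17  'ebcfadcebefdccdddedefd'
  #29 SA[29]=24  'ebefdccdddedefd'
  #30 SA[30]=14  'ecaebcfadcebefdccdddedefd'
  #31 SA[31]=4  'eccaabafbcecaebcfadcebefdccdddedefd'
  #32 SA[32]=34  'edefd'
  #33 SA[33]=36  'efd'
  #34 SA[34]=26  'efdccdddedefd'
  #35 SA[35]=20  'fadcebefdccdddedefd'
  #36 SA[36]=11  'fbcecaebcfadcebefdccdddedefd'
  #37 SA[37]=37  'fd'
  #38 SA[38]=27  'fdccdddedefd'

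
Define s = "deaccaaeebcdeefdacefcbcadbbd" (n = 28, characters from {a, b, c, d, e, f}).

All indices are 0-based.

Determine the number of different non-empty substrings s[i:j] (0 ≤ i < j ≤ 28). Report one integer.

rank | idx | suffix
   0 |   5 | aaeebcdeefdacefcbcadbbd
   1 |   2 | accaaeebcdeefdacefcbcadbbd
   2 |  16 | acefcbcadbbd
   3 |  23 | adbbd
   4 |   6 | aeebcdeefdacefcbcadbbd
   5 |  25 | bbd
   6 |  21 | bcadbbd
   7 |   9 | bcdeefdacefcbcadbbd
   8 |  26 | bd
   9 |   4 | caaeebcdeefdacefcbcadbbd
  10 |  22 | cadbbd
  11 |  20 | cbcadbbd
  12 |   3 | ccaaeebcdeefdacefcbcadbbd
  13 |  10 | cdeefdacefcbcadbbd
  14 |  17 | cefcbcadbbd
  15 |  27 | d
  16 |  15 | dacefcbcadbbd
  17 |  24 | dbbd
  18 |   0 | deaccaaeebcdeefdacefcbcadbbd
  19 |  11 | deefdacefcbcadbbd
  20 |   1 | eaccaaeebcdeefdacefcbcadbbd
  21 |   8 | ebcdeefdacefcbcadbbd
  22 |   7 | eebcdeefdacefcbcadbbd
  23 |  12 | eefdacefcbcadbbd
  24 |  18 | efcbcadbbd
  25 |  13 | efdacefcbcadbbd
  26 |  19 | fcbcadbbd
  27 |  14 | fdacefcbcadbbd

SA = [5, 2, 16, 23, 6, 25, 21, 9, 26, 4, 22, 20, 3, 10, 17, 27, 15, 24, 0, 11, 1, 8, 7, 12, 18, 13, 19, 14]
i: (SA[i-1],SA[i]) lcp shared
  1: (5,2) 1 'a'
  2: (2,16) 2 'ac'
  3: (16,23) 1 'a'
  4: (23,6) 1 'a'
  5: (6,25) 0 ''
  6: (25,21) 1 'b'
  7: (21,9) 2 'bc'
  8: (9,26) 1 'b'
  9: (26,4) 0 ''
  10: (4,22) 2 'ca'
  11: (22,20) 1 'c'
  12: (20,3) 1 'c'
  13: (3,10) 1 'c'
  14: (10,17) 1 'c'
  15: (17,27) 0 ''
  16: (27,15) 1 'd'
  17: (15,24) 1 'd'
  18: (24,0) 1 'd'
  19: (0,11) 2 'de'
  20: (11,1) 0 ''
  21: (1,8) 1 'e'
  22: (8,7) 1 'e'
  23: (7,12) 2 'ee'
  24: (12,18) 1 'e'
  25: (18,13) 2 'ef'
  26: (13,19) 0 ''
  27: (19,14) 1 'f'

n(n+1)/2 = 28·29/2 = 406
Σ LCP = 0 + 1 + 2 + 1 + 1 + 0 + 1 + 2 + 1 + 0 + 2 + 1 + 1 + 1 + 1 + 0 + 1 + 1 + 1 + 2 + 0 + 1 + 1 + 2 + 1 + 2 + 0 + 1 = 28
distinct = 406 − 28 = 378

378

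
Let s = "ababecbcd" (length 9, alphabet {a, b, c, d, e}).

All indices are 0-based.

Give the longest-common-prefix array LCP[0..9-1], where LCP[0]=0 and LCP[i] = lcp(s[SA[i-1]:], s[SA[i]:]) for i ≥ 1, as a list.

[0, 2, 0, 1, 1, 0, 1, 0, 0]

rank | idx | suffix
   0 |   0 | ababecbcd
   1 |   2 | abecbcd
   2 |   1 | babecbcd
   3 |   6 | bcd
   4 |   3 | becbcd
   5 |   5 | cbcd
   6 |   7 | cd
   7 |   8 | d
   8 |   4 | ecbcd

SA = [0, 2, 1, 6, 3, 5, 7, 8, 4]
i: (SA[i-1],SA[i]) lcp shared
  1: (0,2) 2 'ab'
  2: (2,1) 0 ''
  3: (1,6) 1 'b'
  4: (6,3) 1 'b'
  5: (3,5) 0 ''
  6: (5,7) 1 'c'
  7: (7,8) 0 ''
  8: (8,4) 0 ''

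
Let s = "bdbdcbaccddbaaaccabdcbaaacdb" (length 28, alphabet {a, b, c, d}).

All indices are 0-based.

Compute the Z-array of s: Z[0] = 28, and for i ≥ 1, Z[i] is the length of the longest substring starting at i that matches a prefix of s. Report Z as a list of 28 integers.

[28, 0, 2, 0, 0, 1, 0, 0, 0, 0, 0, 1, 0, 0, 0, 0, 0, 0, 2, 0, 0, 1, 0, 0, 0, 0, 0, 1]

Z[0]=28
i=1: i≥r, start 0; Z[1]=0
i=2: i≥r, start 0; Z[2]=2 scan→box=[2,4)
i=3: min(r-i=1, Z[1]=0)=0; Z[3]=0
i=4: i≥r, start 0; Z[4]=0
i=5: i≥r, start 0; Z[5]=1 scan→box=[5,6)
i=6: i≥r, start 0; Z[6]=0
i=7: i≥r, start 0; Z[7]=0
i=8: i≥r, start 0; Z[8]=0
i=9: i≥r, start 0; Z[9]=0
i=10: i≥r, start 0; Z[10]=0
i=11: i≥r, start 0; Z[11]=1 scan→box=[11,12)
i=12: i≥r, start 0; Z[12]=0
i=13: i≥r, start 0; Z[13]=0
i=14: i≥r, start 0; Z[14]=0
i=15: i≥r, start 0; Z[15]=0
i=16: i≥r, start 0; Z[16]=0
i=17: i≥r, start 0; Z[17]=0
i=18: i≥r, start 0; Z[18]=2 scan→box=[18,20)
i=19: min(r-i=1, Z[1]=0)=0; Z[19]=0
i=20: i≥r, start 0; Z[20]=0
i=21: i≥r, start 0; Z[21]=1 scan→box=[21,22)
i=22: i≥r, start 0; Z[22]=0
i=23: i≥r, start 0; Z[23]=0
i=24: i≥r, start 0; Z[24]=0
i=25: i≥r, start 0; Z[25]=0
i=26: i≥r, start 0; Z[26]=0
i=27: i≥r, start 0; Z[27]=1 scan→box=[27,28)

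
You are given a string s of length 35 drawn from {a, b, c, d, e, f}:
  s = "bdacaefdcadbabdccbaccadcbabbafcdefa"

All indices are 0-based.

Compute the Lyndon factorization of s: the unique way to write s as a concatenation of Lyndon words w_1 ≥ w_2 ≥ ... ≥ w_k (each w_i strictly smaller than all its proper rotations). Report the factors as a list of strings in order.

["bd", "acaefdcadb", "abdccbaccadcb", "abbafcdef", "a"]

emit factor 1: 'bd' (i=0, period=2)
emit factor 2: 'acaefdcadb' (i=2, period=10)
emit factor 3: 'abdccbaccadcb' (i=12, period=13)
emit factor 4: 'abbafcdef' (i=25, period=9)
emit factor 5: 'a' (i=34, period=1)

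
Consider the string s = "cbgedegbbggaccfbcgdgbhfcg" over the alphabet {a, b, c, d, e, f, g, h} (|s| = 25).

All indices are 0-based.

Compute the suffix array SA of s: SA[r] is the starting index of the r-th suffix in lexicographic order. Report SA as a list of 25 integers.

[11, 7, 15, 1, 8, 20, 0, 12, 13, 23, 16, 4, 18, 3, 5, 14, 22, 24, 10, 6, 19, 17, 2, 9, 21]

rank | idx | suffix
   0 |  11 | accfbcgdgbhfcg
   1 |   7 | bbggaccfbcgdgbhfcg
   2 |  15 | bcgdgbhfcg
   3 |   1 | bgedegbbggaccfbcgdgbhfcg
   4 |   8 | bggaccfbcgdgbhfcg
   5 |  20 | bhfcg
   6 |   0 | cbgedegbbggaccfbcgdgbhfcg
   7 |  12 | ccfbcgdgbhfcg
   8 |  13 | cfbcgdgbhfcg
   9 |  23 | cg
  10 |  16 | cgdgbhfcg
  11 |   4 | degbbggaccfbcgdgbhfcg
  12 |  18 | dgbhfcg
  13 |   3 | edegbbggaccfbcgdgbhfcg
  14 |   5 | egbbggaccfbcgdgbhfcg
  15 |  14 | fbcgdgbhfcg
  16 |  22 | fcg
  17 |  24 | g
  18 |  10 | gaccfbcgdgbhfcg
  19 |   6 | gbbggaccfbcgdgbhfcg
  20 |  19 | gbhfcg
  21 |  17 | gdgbhfcg
  22 |   2 | gedegbbggaccfbcgdgbhfcg
  23 |   9 | ggaccfbcgdgbhfcg
  24 |  21 | hfcg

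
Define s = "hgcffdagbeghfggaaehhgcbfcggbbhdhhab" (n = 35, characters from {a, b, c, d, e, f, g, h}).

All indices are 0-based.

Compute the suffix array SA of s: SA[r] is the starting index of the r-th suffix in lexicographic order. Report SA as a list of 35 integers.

[15, 33, 16, 6, 34, 27, 8, 22, 28, 21, 2, 24, 5, 30, 9, 17, 23, 4, 3, 12, 14, 26, 7, 20, 1, 13, 25, 10, 32, 29, 11, 19, 0, 31, 18]

sorted suffixes:
  #0 SA[0]=15  'aaehhgcbfcggbbhdhhab'
  #1 SA[1]=33  'ab'
  #2 SA[2]=16  'aehhgcbfcggbbhdhhab'
  #3 SA[3]=6  'agbeghfggaaehhgcbfcggbbhdhhab'
  #4 SA[4]=34  'b'
  #5 SA[5]=27  'bbhdhhab'
  #6 SA[6]=8  'beghfggaaehhgcbfcggbbhdhhab'
  #7 SA[7]=22  'bfcggbbhdhhab'
  #8 SA[8]=28  'bhdhhab'
  #9 SA[9]=21  'cbfcggbbhdhhab'
  #10 SA[10]=2  'cffdagbeghfggaaehhgcbfcggbbhdhhab'
  #11 SA[11]=24  'cggbbhdhhab'
  #12 SA[12]=5  'dagbeghfggaaehhgcbfcggbbhdhhab'
  #13 SA[13]=30  'dhhab'
  #14 SA[14]=9  'eghfggaaehhgcbfcggbbhdhhab'
  #15 SA[15]=17  'ehhgcbfcggbbhdhhab'
  #16 SA[16]=23  'fcggbbhdhhab'
  #17 SA[17]=4  'fdagbeghfggaaehhgcbfcggbbhdhhab'
  #18 SA[18]=3  'ffdagbeghfggaaehhgcbfcggbbhdhhab'
  #19 SA[19]=12  'fggaaehhgcbfcggbbhdhhab'
  #20 SA[20]=14  'gaaehhgcbfcggbbhdhhab'
  #21 SA[21]=26  'gbbhdhhab'
  #22 SA[22]=7  'gbeghfggaaehhgcbfcggbbhdhhab'
  #23 SA[23]=20  'gcbfcggbbhdhhab'
  #24 SA[24]=1  'gcffdagbeghfggaaehhgcbfcggbbhdhhab'
  #25 SA[25]=13  'ggaaehhgcbfcggbbhdhhab'
  #26 SA[26]=25  'ggbbhdhhab'
  #27 SA[27]=10  'ghfggaaehhgcbfcggbbhdhhab'
  #28 SA[28]=32  'hab'
  #29 SA[29]=29  'hdhhab'
  #30 SA[30]=11  'hfggaaehhgcbfcggbbhdhhab'
  #31 SA[31]=19  'hgcbfcggbbhdhhab'
  #32 SA[32]=0  'hgcffdagbeghfggaaehhgcbfcggbbhdhhab'
  #33 SA[33]=31  'hhab'
  #34 SA[34]=18  'hhgcbfcggbbhdhhab'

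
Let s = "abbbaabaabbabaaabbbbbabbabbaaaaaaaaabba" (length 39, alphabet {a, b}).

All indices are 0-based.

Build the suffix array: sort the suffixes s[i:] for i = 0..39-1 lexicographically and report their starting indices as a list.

rank | idx | suffix
   0 |  38 | a
   1 |  27 | aaaaaaaaabba
   2 |  28 | aaaaaaaabba
   3 |  29 | aaaaaaabba
   4 |  30 | aaaaaabba
   5 |  31 | aaaaabba
   6 |  32 | aaaabba
   7 |  33 | aaabba
   8 |  13 | aaabbbbbabbabbaaaaaaaaabba
   9 |   4 | aabaabbabaaabbbbbabbabbaaaaaaaaabba
  10 |  34 | aabba
  11 |   7 | aabbabaaabbbbbabbabbaaaaaaaaabba
  12 |  14 | aabbbbbabbabbaaaaaaaaabba
  13 |  11 | abaaabbbbbabbabbaaaaaaaaabba
  14 |   5 | abaabbabaaabbbbbabbabbaaaaaaaaabba
  15 |  35 | abba
  16 |  24 | abbaaaaaaaaabba
  17 |   8 | abbabaaabbbbbabbabbaaaaaaaaabba
  18 |  21 | abbabbaaaaaaaaabba
  19 |   0 | abbbaabaabbabaaabbbbbabbabbaaaaaaaaabba
  20 |  15 | abbbbbabbabbaaaaaaaaabba
  21 |  37 | ba
  22 |  26 | baaaaaaaaabba
  23 |  12 | baaabbbbbabbabbaaaaaaaaabba
  24 |   3 | baabaabbabaaabbbbbabbabbaaaaaaaaabba
  25 |   6 | baabbabaaabbbbbabbabbaaaaaaaaabba
  26 |  10 | babaaabbbbbabbabbaaaaaaaaabba
  27 |  23 | babbaaaaaaaaabba
  28 |  20 | babbabbaaaaaaaaabba
  29 |  36 | bba
  30 |  25 | bbaaaaaaaaabba
  31 |   2 | bbaabaabbabaaabbbbbabbabbaaaaaaaaabba
  32 |   9 | bbabaaabbbbbabbabbaaaaaaaaabba
  33 |  22 | bbabbaaaaaaaaabba
  34 |  19 | bbabbabbaaaaaaaaabba
  35 |   1 | bbbaabaabbabaaabbbbbabbabbaaaaaaaaabba
  36 |  18 | bbbabbabbaaaaaaaaabba
  37 |  17 | bbbbabbabbaaaaaaaaabba
  38 |  16 | bbbbbabbabbaaaaaaaaabba

[38, 27, 28, 29, 30, 31, 32, 33, 13, 4, 34, 7, 14, 11, 5, 35, 24, 8, 21, 0, 15, 37, 26, 12, 3, 6, 10, 23, 20, 36, 25, 2, 9, 22, 19, 1, 18, 17, 16]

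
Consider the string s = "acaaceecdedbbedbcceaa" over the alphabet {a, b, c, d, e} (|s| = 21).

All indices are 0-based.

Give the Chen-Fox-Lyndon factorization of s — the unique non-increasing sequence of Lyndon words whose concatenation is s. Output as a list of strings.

emit factor 1: 'ac' (i=0, period=2)
emit factor 2: 'aaceecdedbbedbcce' (i=2, period=17)
emit factor 3: 'a' (i=19, period=1)
emit factor 4: 'a' (i=20, period=1)

["ac", "aaceecdedbbedbcce", "a", "a"]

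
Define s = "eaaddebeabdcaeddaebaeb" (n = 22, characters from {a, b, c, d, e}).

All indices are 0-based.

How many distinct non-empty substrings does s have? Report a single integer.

229

rank→(start, suffix):
  0 → (1, 'aaddebeabdcaeddaebaeb')
  1 → (8, 'abdcaeddaebaeb')
  2 → (2, 'addebeabdcaeddaebaeb')
  3 → (19, 'aeb')
  4 → (16, 'aebaeb')
  5 → (12, 'aeddaebaeb')
  6 → (21, 'b')
  7 → (18, 'baeb')
  8 → (9, 'bdcaeddaebaeb')
  9 → (6, 'beabdcaeddaebaeb')
  10 → (11, 'caeddaebaeb')
  11 → (15, 'daebaeb')
  12 → (10, 'dcaeddaebaeb')
  13 → (14, 'ddaebaeb')
  14 → (3, 'ddebeabdcaeddaebaeb')
  15 → (4, 'debeabdcaeddaebaeb')
  16 → (0, 'eaaddebeabdcaeddaebaeb')
  17 → (7, 'eabdcaeddaebaeb')
  18 → (20, 'eb')
  19 → (17, 'ebaeb')
  20 → (5, 'ebeabdcaeddaebaeb')
  21 → (13, 'eddaebaeb')

SA = [1, 8, 2, 19, 16, 12, 21, 18, 9, 6, 11, 15, 10, 14, 3, 4, 0, 7, 20, 17, 5, 13]
[i] adj suffixes → lcp
  [1] 1/8 → 1 ('a')
  [2] 8/2 → 1 ('a')
  [3] 2/19 → 1 ('a')
  [4] 19/16 → 3 ('aeb')
  [5] 16/12 → 2 ('ae')
  [6] 12/21 → 0 ('')
  [7] 21/18 → 1 ('b')
  [8] 18/9 → 1 ('b')
  [9] 9/6 → 1 ('b')
  [10] 6/11 → 0 ('')
  [11] 11/15 → 0 ('')
  [12] 15/10 → 1 ('d')
  [13] 10/14 → 1 ('d')
  [14] 14/3 → 2 ('dd')
  [15] 3/4 → 1 ('d')
  [16] 4/0 → 0 ('')
  [17] 0/7 → 2 ('ea')
  [18] 7/20 → 1 ('e')
  [19] 20/17 → 2 ('eb')
  [20] 17/5 → 2 ('eb')
  [21] 5/13 → 1 ('e')

n(n+1)/2 = 22·23/2 = 253
Σ LCP = 0 + 1 + 1 + 1 + 3 + 2 + 0 + 1 + 1 + 1 + 0 + 0 + 1 + 1 + 2 + 1 + 0 + 2 + 1 + 2 + 2 + 1 = 24
distinct = 253 − 24 = 229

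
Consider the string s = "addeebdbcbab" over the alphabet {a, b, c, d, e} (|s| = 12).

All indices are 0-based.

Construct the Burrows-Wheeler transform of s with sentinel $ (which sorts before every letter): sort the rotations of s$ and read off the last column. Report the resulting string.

rank  rotation       last
    0  $addeebdbcbab  b
    1  ab$addeebdbcb  b
    2  addeebdbcbab$  $
    3  b$addeebdbcba  a
    4  bab$addeebdbc  c
    5  bcbab$addeebd  d
    6  bdbcbab$addee  e
    7  cbab$addeebdb  b
    8  dbcbab$addeeb  b
    9  ddeebdbcbab$a  a
   10  deebdbcbab$ad  d
   11  ebdbcbab$adde  e
   12  eebdbcbab$add  d

bb$acdebbaded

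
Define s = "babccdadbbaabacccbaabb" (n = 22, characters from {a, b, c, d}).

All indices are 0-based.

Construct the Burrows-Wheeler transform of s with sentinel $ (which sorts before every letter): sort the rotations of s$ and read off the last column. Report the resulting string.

bbbaabbdbbc$aadaccabcca

rank  rotation                 last
    0  $babccdadbbaabacccbaabb  b
    1  aabacccbaabb$babccdadbb  b
    2  aabb$babccdadbbaabacccb  b
    3  abacccbaabb$babccdadbba  a
    4  abb$babccdadbbaabacccba  a
    5  abccdadbbaabacccbaabb$b  b
    6  acccbaabb$babccdadbbaab  b
    7  adbbaabacccbaabb$babccd  d
    8  b$babccdadbbaabacccbaab  b
    9  baabacccbaabb$babccdadb  b
   10  baabb$babccdadbbaabaccc  c
   11  babccdadbbaabacccbaabb$  $
   12  bacccbaabb$babccdadbbaa  a
   13  bb$babccdadbbaabacccbaa  a
   14  bbaabacccbaabb$babccdad  d
   15  bccdadbbaabacccbaabb$ba  a
   16  cbaabb$babccdadbbaabacc  c
   17  ccbaabb$babccdadbbaabac  c
   18  cccbaabb$babccdadbbaaba  a
   19  ccdadbbaabacccbaabb$bab  b
   20  cdadbbaabacccbaabb$babc  c
   21  dadbbaabacccbaabb$babcc  c
   22  dbbaabacccbaabb$babccda  a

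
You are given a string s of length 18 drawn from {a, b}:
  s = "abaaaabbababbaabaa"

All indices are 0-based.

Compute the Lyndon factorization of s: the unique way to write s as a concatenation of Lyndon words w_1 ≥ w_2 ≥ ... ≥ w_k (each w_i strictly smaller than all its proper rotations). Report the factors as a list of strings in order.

["ab", "aaaabbababbaab", "a", "a"]

emit factor 1: 'ab' (i=0, period=2)
emit factor 2: 'aaaabbababbaab' (i=2, period=14)
emit factor 3: 'a' (i=16, period=1)
emit factor 4: 'a' (i=17, period=1)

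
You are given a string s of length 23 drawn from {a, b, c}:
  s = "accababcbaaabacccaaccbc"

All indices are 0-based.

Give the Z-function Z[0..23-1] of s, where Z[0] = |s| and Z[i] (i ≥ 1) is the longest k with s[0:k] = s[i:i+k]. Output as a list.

Z[0]=23
i=1: fresh scan; Z[1]=0
i=2: fresh scan; Z[2]=0
i=3: fresh scan; Z[3]=1 grow→box=[3,4)
i=4: fresh scan; Z[4]=0
i=5: fresh scan; Z[5]=1 grow→box=[5,6)
i=6: fresh scan; Z[6]=0
i=7: fresh scan; Z[7]=0
i=8: fresh scan; Z[8]=0
i=9: fresh scan; Z[9]=1 grow→box=[9,10)
i=10: fresh scan; Z[10]=1 grow→box=[10,11)
i=11: fresh scan; Z[11]=1 grow→box=[11,12)
i=12: fresh scan; Z[12]=0
i=13: fresh scan; Z[13]=3 grow→box=[13,16)
i=14: min(r-i=2, Z[1]=0)=0; Z[14]=0
i=15: min(r-i=1, Z[2]=0)=0; Z[15]=0
i=16: fresh scan; Z[16]=0
i=17: fresh scan; Z[17]=1 grow→box=[17,18)
i=18: fresh scan; Z[18]=3 grow→box=[18,21)
i=19: min(r-i=2, Z[1]=0)=0; Z[19]=0
i=20: min(r-i=1, Z[2]=0)=0; Z[20]=0
i=21: fresh scan; Z[21]=0
i=22: fresh scan; Z[22]=0

[23, 0, 0, 1, 0, 1, 0, 0, 0, 1, 1, 1, 0, 3, 0, 0, 0, 1, 3, 0, 0, 0, 0]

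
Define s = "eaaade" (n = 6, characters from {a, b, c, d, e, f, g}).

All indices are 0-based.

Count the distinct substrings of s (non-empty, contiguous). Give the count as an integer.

17

rank→(start, suffix):
  0 → (1, 'aaade')
  1 → (2, 'aade')
  2 → (3, 'ade')
  3 → (4, 'de')
  4 → (5, 'e')
  5 → (0, 'eaaade')

SA = [1, 2, 3, 4, 5, 0]
i: (SA[i-1],SA[i]) lcp shared
  1: (1,2) 2 'aa'
  2: (2,3) 1 'a'
  3: (3,4) 0 ''
  4: (4,5) 0 ''
  5: (5,0) 1 'e'

n(n+1)/2 = 6·7/2 = 21
Σ LCP = 0 + 2 + 1 + 0 + 0 + 1 = 4
distinct = 21 − 4 = 17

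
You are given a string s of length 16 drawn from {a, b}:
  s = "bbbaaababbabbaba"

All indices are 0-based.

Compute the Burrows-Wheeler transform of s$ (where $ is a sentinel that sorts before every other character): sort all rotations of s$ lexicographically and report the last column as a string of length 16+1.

abbababbabbbabaa$

rank  rotation           last
    0  $bbbaaababbabbaba  a
    1  a$bbbaaababbabbab  b
    2  aaababbabbaba$bbb  b
    3  aababbabbaba$bbba  a
    4  aba$bbbaaababbabb  b
    5  ababbabbaba$bbbaa  a
    6  abbaba$bbbaaababb  b
    7  abbabbaba$bbbaaab  b
    8  ba$bbbaaababbabba  a
    9  baaababbabbaba$bb  b
   10  baba$bbbaaababbab  b
   11  babbaba$bbbaaabab  b
   12  babbabbaba$bbbaaa  a
   13  bbaaababbabbaba$b  b
   14  bbaba$bbbaaababba  a
   15  bbabbaba$bbbaaaba  a
   16  bbbaaababbabbaba$  $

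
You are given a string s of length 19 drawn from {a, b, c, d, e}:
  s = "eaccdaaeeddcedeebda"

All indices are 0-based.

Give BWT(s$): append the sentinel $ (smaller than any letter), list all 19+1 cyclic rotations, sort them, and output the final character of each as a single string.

addeaeacdbcdee$eecda

rank  rotation              last
    0  $eaccdaaeeddcedeebda  a
    1  a$eaccdaaeeddcedeebd  d
    2  aaeeddcedeebda$eaccd  d
    3  accdaaeeddcedeebda$e  e
    4  aeeddcedeebda$eaccda  a
    5  bda$eaccdaaeeddcedee  e
    6  ccdaaeeddcedeebda$ea  a
    7  cdaaeeddcedeebda$eac  c
    8  cedeebda$eaccdaaeedd  d
    9  da$eaccdaaeeddcedeeb  b
   10  daaeeddcedeebda$eacc  c
   11  dcedeebda$eaccdaaeed  d
   12  ddcedeebda$eaccdaaee  e
   13  deebda$eaccdaaeeddce  e
   14  eaccdaaeeddcedeebda$  $
   15  ebda$eaccdaaeeddcede  e
   16  eddcedeebda$eaccdaae  e
   17  edeebda$eaccdaaeeddc  c
   18  eebda$eaccdaaeeddced  d
   19  eeddcedeebda$eaccdaa  a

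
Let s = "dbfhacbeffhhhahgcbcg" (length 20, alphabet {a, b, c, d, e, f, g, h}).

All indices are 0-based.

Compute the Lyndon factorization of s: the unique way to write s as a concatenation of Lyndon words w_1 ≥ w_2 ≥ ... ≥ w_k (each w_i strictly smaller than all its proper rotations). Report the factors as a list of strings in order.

emit factor 1: 'd' (i=0, period=1)
emit factor 2: 'bfh' (i=1, period=3)
emit factor 3: 'acbeffhhhahgcbcg' (i=4, period=16)

["d", "bfh", "acbeffhhhahgcbcg"]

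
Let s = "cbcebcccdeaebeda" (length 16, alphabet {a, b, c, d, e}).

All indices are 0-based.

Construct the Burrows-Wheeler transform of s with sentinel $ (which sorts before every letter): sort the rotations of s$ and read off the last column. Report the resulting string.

rank  rotation           last
    0  $cbcebcccdeaebeda  a
    1  a$cbcebcccdeaebed  d
    2  aebeda$cbcebcccde  e
    3  bcccdeaebeda$cbce  e
    4  bcebcccdeaebeda$c  c
    5  beda$cbcebcccdeae  e
    6  cbcebcccdeaebeda$  $
    7  cccdeaebeda$cbceb  b
    8  ccdeaebeda$cbcebc  c
    9  cdeaebeda$cbcebcc  c
   10  cebcccdeaebeda$cb  b
   11  da$cbcebcccdeaebe  e
   12  deaebeda$cbcebccc  c
   13  eaebeda$cbcebcccd  d
   14  ebcccdeaebeda$cbc  c
   15  ebeda$cbcebcccdea  a
   16  eda$cbcebcccdeaeb  b

adeece$bccbecdcab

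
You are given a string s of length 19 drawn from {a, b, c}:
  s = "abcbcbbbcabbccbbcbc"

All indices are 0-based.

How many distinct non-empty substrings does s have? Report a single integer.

sorted suffixes:
  #0 SA[0]=9  'abbccbbcbc'
  #1 SA[1]=0  'abcbcbbbcabbccbbcbc'
  #2 SA[2]=5  'bbbcabbccbbcbc'
  #3 SA[3]=6  'bbcabbccbbcbc'
  #4 SA[4]=14  'bbcbc'
  #5 SA[5]=10  'bbccbbcbc'
  #6 SA[6]=17  'bc'
  #7 SA[7]=7  'bcabbccbbcbc'
  #8 SA[8]=3  'bcbbbcabbccbbcbc'
  #9 SA[9]=15  'bcbc'
  #10 SA[10]=1  'bcbcbbbcabbccbbcbc'
  #11 SA[11]=11  'bccbbcbc'
  #12 SA[12]=18  'c'
  #13 SA[13]=8  'cabbccbbcbc'
  #14 SA[14]=4  'cbbbcabbccbbcbc'
  #15 SA[15]=13  'cbbcbc'
  #16 SA[16]=16  'cbc'
  #17 SA[17]=2  'cbcbbbcabbccbbcbc'
  #18 SA[18]=12  'ccbbcbc'

SA = [9, 0, 5, 6, 14, 10, 17, 7, 3, 15, 1, 11, 18, 8, 4, 13, 16, 2, 12]
rank  pair      lcp
   1  s[9:],s[0:]  2  'ab'
   2  s[0:],s[5:]  0  ''
   3  s[5:],s[6:]  2  'bb'
   4  s[6:],s[14:]  3  'bbc'
   5  s[14:],s[10:]  3  'bbc'
   6  s[10:],s[17:]  1  'b'
   7  s[17:],s[7:]  2  'bc'
   8  s[7:],s[3:]  2  'bc'
   9  s[3:],s[15:]  3  'bcb'
  10  s[15:],s[1:]  4  'bcbc'
  11  s[1:],s[11:]  2  'bc'
  12  s[11:],s[18:]  0  ''
  13  s[18:],s[8:]  1  'c'
  14  s[8:],s[4:]  1  'c'
  15  s[4:],s[13:]  3  'cbb'
  16  s[13:],s[16:]  2  'cb'
  17  s[16:],s[2:]  3  'cbc'
  18  s[2:],s[12:]  1  'c'

n(n+1)/2 = 19·20/2 = 190
Σ LCP = 0 + 2 + 0 + 2 + 3 + 3 + 1 + 2 + 2 + 3 + 4 + 2 + 0 + 1 + 1 + 3 + 2 + 3 + 1 = 35
distinct = 190 − 35 = 155

155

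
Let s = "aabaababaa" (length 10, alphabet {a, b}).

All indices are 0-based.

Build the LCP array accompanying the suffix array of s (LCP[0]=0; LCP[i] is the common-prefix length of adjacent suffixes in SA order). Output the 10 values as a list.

[0, 1, 2, 4, 1, 4, 3, 0, 3, 2]

rank→(start, suffix):
  0 → (9, 'a')
  1 → (8, 'aa')
  2 → (0, 'aabaababaa')
  3 → (3, 'aababaa')
  4 → (6, 'abaa')
  5 → (1, 'abaababaa')
  6 → (4, 'ababaa')
  7 → (7, 'baa')
  8 → (2, 'baababaa')
  9 → (5, 'babaa')

SA = [9, 8, 0, 3, 6, 1, 4, 7, 2, 5]
[i] adj suffixes → lcp
  [1] 9/8 → 1 ('a')
  [2] 8/0 → 2 ('aa')
  [3] 0/3 → 4 ('aaba')
  [4] 3/6 → 1 ('a')
  [5] 6/1 → 4 ('abaa')
  [6] 1/4 → 3 ('aba')
  [7] 4/7 → 0 ('')
  [8] 7/2 → 3 ('baa')
  [9] 2/5 → 2 ('ba')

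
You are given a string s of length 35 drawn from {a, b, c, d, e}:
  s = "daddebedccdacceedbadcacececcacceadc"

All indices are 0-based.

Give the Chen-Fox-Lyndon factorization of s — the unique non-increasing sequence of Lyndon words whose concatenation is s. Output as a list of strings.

emit factor 1: 'd' (i=0, period=1)
emit factor 2: 'addebedccd' (i=1, period=10)
emit factor 3: 'acceedbadcacececc' (i=11, period=17)
emit factor 4: 'acceadc' (i=28, period=7)

["d", "addebedccd", "acceedbadcacececc", "acceadc"]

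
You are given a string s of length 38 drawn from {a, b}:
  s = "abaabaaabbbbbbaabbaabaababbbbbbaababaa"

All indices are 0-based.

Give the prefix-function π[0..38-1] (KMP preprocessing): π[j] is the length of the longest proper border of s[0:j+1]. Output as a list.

[0, 0, 1, 1, 2, 3, 4, 1, 2, 0, 0, 0, 0, 0, 1, 1, 2, 0, 1, 1, 2, 3, 4, 5, 6, 2, 0, 0, 0, 0, 0, 1, 1, 2, 3, 2, 3, 4]

π[0] = 0
j=1 s[j]='b': π[1]=0 (border '')
j=2 s[j]='a': π[2]=1 (border 'a')
j=3 s[j]='a': k: 1→0; π[3]=1 (border 'a')
j=4 s[j]='b': π[4]=2 (border 'ab')
j=5 s[j]='a': π[5]=3 (border 'aba')
j=6 s[j]='a': π[6]=4 (border 'abaa')
j=7 s[j]='a': k: 4→1→0; π[7]=1 (border 'a')
j=8 s[j]='b': π[8]=2 (border 'ab')
j=9 s[j]='b': k: 2→0; π[9]=0 (border '')
j=10 s[j]='b': π[10]=0 (border '')
j=11 s[j]='b': π[11]=0 (border '')
j=12 s[j]='b': π[12]=0 (border '')
j=13 s[j]='b': π[13]=0 (border '')
j=14 s[j]='a': π[14]=1 (border 'a')
j=15 s[j]='a': k: 1→0; π[15]=1 (border 'a')
j=16 s[j]='b': π[16]=2 (border 'ab')
j=17 s[j]='b': k: 2→0; π[17]=0 (border '')
j=18 s[j]='a': π[18]=1 (border 'a')
j=19 s[j]='a': k: 1→0; π[19]=1 (border 'a')
j=20 s[j]='b': π[20]=2 (border 'ab')
j=21 s[j]='a': π[21]=3 (border 'aba')
j=22 s[j]='a': π[22]=4 (border 'abaa')
j=23 s[j]='b': π[23]=5 (border 'abaab')
j=24 s[j]='a': π[24]=6 (border 'abaaba')
j=25 s[j]='b': k: 6→3→1; π[25]=2 (border 'ab')
j=26 s[j]='b': k: 2→0; π[26]=0 (border '')
j=27 s[j]='b': π[27]=0 (border '')
j=28 s[j]='b': π[28]=0 (border '')
j=29 s[j]='b': π[29]=0 (border '')
j=30 s[j]='b': π[30]=0 (border '')
j=31 s[j]='a': π[31]=1 (border 'a')
j=32 s[j]='a': k: 1→0; π[32]=1 (border 'a')
j=33 s[j]='b': π[33]=2 (border 'ab')
j=34 s[j]='a': π[34]=3 (border 'aba')
j=35 s[j]='b': k: 3→1; π[35]=2 (border 'ab')
j=36 s[j]='a': π[36]=3 (border 'aba')
j=37 s[j]='a': π[37]=4 (border 'abaa')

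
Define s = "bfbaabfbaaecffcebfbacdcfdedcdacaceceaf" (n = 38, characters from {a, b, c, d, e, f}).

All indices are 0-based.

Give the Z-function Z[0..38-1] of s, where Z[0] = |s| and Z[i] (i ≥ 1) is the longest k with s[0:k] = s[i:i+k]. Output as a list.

Z[0]=38
i=1: fresh scan; Z[1]=0
i=2: fresh scan; Z[2]=1 scan→box=[2,3)
i=3: fresh scan; Z[3]=0
i=4: fresh scan; Z[4]=0
i=5: fresh scan; Z[5]=5 scan→box=[5,10)
i=6: min(r-i=4, Z[1]=0)=0; Z[6]=0
i=7: min(r-i=3, Z[2]=1)=1; Z[7]=1
i=8: min(r-i=2, Z[3]=0)=0; Z[8]=0
i=9: min(r-i=1, Z[4]=0)=0; Z[9]=0
i=10: fresh scan; Z[10]=0
i=11: fresh scan; Z[11]=0
i=12: fresh scan; Z[12]=0
i=13: fresh scan; Z[13]=0
i=14: fresh scan; Z[14]=0
i=15: fresh scan; Z[15]=0
i=16: fresh scan; Z[16]=4 scan→box=[16,20)
i=17: min(r-i=3, Z[1]=0)=0; Z[17]=0
i=18: min(r-i=2, Z[2]=1)=1; Z[18]=1
i=19: min(r-i=1, Z[3]=0)=0; Z[19]=0
i=20: fresh scan; Z[20]=0
i=21: fresh scan; Z[21]=0
i=22: fresh scan; Z[22]=0
i=23: fresh scan; Z[23]=0
i=24: fresh scan; Z[24]=0
i=25: fresh scan; Z[25]=0
i=26: fresh scan; Z[26]=0
i=27: fresh scan; Z[27]=0
i=28: fresh scan; Z[28]=0
i=29: fresh scan; Z[29]=0
i=30: fresh scan; Z[30]=0
i=31: fresh scan; Z[31]=0
i=32: fresh scan; Z[32]=0
i=33: fresh scan; Z[33]=0
i=34: fresh scan; Z[34]=0
i=35: fresh scan; Z[35]=0
i=36: fresh scan; Z[36]=0
i=37: fresh scan; Z[37]=0

[38, 0, 1, 0, 0, 5, 0, 1, 0, 0, 0, 0, 0, 0, 0, 0, 4, 0, 1, 0, 0, 0, 0, 0, 0, 0, 0, 0, 0, 0, 0, 0, 0, 0, 0, 0, 0, 0]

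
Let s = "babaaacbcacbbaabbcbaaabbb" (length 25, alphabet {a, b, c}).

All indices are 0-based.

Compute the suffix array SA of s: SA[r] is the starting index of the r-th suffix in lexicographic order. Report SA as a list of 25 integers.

rank→(start, suffix):
  0 → (19, 'aaabbb')
  1 → (3, 'aaacbcacbbaabbcbaaabbb')
  2 → (20, 'aabbb')
  3 → (13, 'aabbcbaaabbb')
  4 → (4, 'aacbcacbbaabbcbaaabbb')
  5 → (1, 'abaaacbcacbbaabbcbaaabbb')
  6 → (21, 'abbb')
  7 → (14, 'abbcbaaabbb')
  8 → (9, 'acbbaabbcbaaabbb')
  9 → (5, 'acbcacbbaabbcbaaabbb')
  10 → (24, 'b')
  11 → (18, 'baaabbb')
  12 → (2, 'baaacbcacbbaabbcbaaabbb')
  13 → (12, 'baabbcbaaabbb')
  14 → (0, 'babaaacbcacbbaabbcbaaabbb')
  15 → (23, 'bb')
  16 → (11, 'bbaabbcbaaabbb')
  17 → (22, 'bbb')
  18 → (15, 'bbcbaaabbb')
  19 → (7, 'bcacbbaabbcbaaabbb')
  20 → (16, 'bcbaaabbb')
  21 → (8, 'cacbbaabbcbaaabbb')
  22 → (17, 'cbaaabbb')
  23 → (10, 'cbbaabbcbaaabbb')
  24 → (6, 'cbcacbbaabbcbaaabbb')

[19, 3, 20, 13, 4, 1, 21, 14, 9, 5, 24, 18, 2, 12, 0, 23, 11, 22, 15, 7, 16, 8, 17, 10, 6]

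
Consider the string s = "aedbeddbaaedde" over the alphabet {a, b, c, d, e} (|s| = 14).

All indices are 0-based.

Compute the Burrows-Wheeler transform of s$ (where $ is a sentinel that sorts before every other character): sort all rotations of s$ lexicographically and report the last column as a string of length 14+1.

rank  rotation         last
    0  $aedbeddbaaedde  e
    1  aaedde$aedbeddb  b
    2  aedbeddbaaedde$  $
    3  aedde$aedbeddba  a
    4  baaedde$aedbedd  d
    5  beddbaaedde$aed  d
    6  dbaaedde$aedbed  d
    7  dbeddbaaedde$ae  e
    8  ddbaaedde$aedbe  e
    9  dde$aedbeddbaae  e
   10  de$aedbeddbaaed  d
   11  e$aedbeddbaaedd  d
   12  edbeddbaaedde$a  a
   13  eddbaaedde$aedb  b
   14  edde$aedbeddbaa  a

eb$adddeeeddaba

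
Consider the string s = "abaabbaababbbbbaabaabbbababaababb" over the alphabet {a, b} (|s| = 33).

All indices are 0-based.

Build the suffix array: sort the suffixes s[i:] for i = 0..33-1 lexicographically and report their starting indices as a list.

[15, 27, 6, 2, 18, 25, 0, 16, 23, 28, 7, 30, 3, 19, 9, 32, 14, 26, 5, 1, 17, 24, 22, 29, 8, 31, 13, 4, 21, 12, 20, 11, 10]

rank | idx | suffix
   0 |  15 | aabaabbbababaababb
   1 |  27 | aababb
   2 |   6 | aababbbbbaabaabbbababaababb
   3 |   2 | aabbaababbbbbaabaabbbababaababb
   4 |  18 | aabbbababaababb
   5 |  25 | abaababb
   6 |   0 | abaabbaababbbbbaabaabbbababaababb
   7 |  16 | abaabbbababaababb
   8 |  23 | ababaababb
   9 |  28 | ababb
  10 |   7 | ababbbbbaabaabbbababaababb
  11 |  30 | abb
  12 |   3 | abbaababbbbbaabaabbbababaababb
  13 |  19 | abbbababaababb
  14 |   9 | abbbbbaabaabbbababaababb
  15 |  32 | b
  16 |  14 | baabaabbbababaababb
  17 |  26 | baababb
  18 |   5 | baababbbbbaabaabbbababaababb
  19 |   1 | baabbaababbbbbaabaabbbababaababb
  20 |  17 | baabbbababaababb
  21 |  24 | babaababb
  22 |  22 | bababaababb
  23 |  29 | babb
  24 |   8 | babbbbbaabaabbbababaababb
  25 |  31 | bb
  26 |  13 | bbaabaabbbababaababb
  27 |   4 | bbaababbbbbaabaabbbababaababb
  28 |  21 | bbababaababb
  29 |  12 | bbbaabaabbbababaababb
  30 |  20 | bbbababaababb
  31 |  11 | bbbbaabaabbbababaababb
  32 |  10 | bbbbbaabaabbbababaababb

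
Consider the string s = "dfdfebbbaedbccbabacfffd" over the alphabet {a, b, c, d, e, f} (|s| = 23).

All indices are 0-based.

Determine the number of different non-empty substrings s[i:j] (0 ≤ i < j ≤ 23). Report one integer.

sorted suffixes:
  #0 SA[0]=15  'abacfffd'
  #1 SA[1]=17  'acfffd'
  #2 SA[2]=8  'aedbccbabacfffd'
  #3 SA[3]=14  'babacfffd'
  #4 SA[4]=16  'bacfffd'
  #5 SA[5]=7  'baedbccbabacfffd'
  #6 SA[6]=6  'bbaedbccbabacfffd'
  #7 SA[7]=5  'bbbaedbccbabacfffd'
  #8 SA[8]=11  'bccbabacfffd'
  #9 SA[9]=13  'cbabacfffd'
  #10 SA[10]=12  'ccbabacfffd'
  #11 SA[11]=18  'cfffd'
  #12 SA[12]=22  'd'
  #13 SA[13]=10  'dbccbabacfffd'
  #14 SA[14]=0  'dfdfebbbaedbccbabacfffd'
  #15 SA[15]=2  'dfebbbaedbccbabacfffd'
  #16 SA[16]=4  'ebbbaedbccbabacfffd'
  #17 SA[17]=9  'edbccbabacfffd'
  #18 SA[18]=21  'fd'
  #19 SA[19]=1  'fdfebbbaedbccbabacfffd'
  #20 SA[20]=3  'febbbaedbccbabacfffd'
  #21 SA[21]=20  'ffd'
  #22 SA[22]=19  'fffd'

SA = [15, 17, 8, 14, 16, 7, 6, 5, 11, 13, 12, 18, 22, 10, 0, 2, 4, 9, 21, 1, 3, 20, 19]
rank  pair      lcp
   1  s[15:],s[17:]  1  'a'
   2  s[17:],s[8:]  1  'a'
   3  s[8:],s[14:]  0  ''
   4  s[14:],s[16:]  2  'ba'
   5  s[16:],s[7:]  2  'ba'
   6  s[7:],s[6:]  1  'b'
   7  s[6:],s[5:]  2  'bb'
   8  s[5:],s[11:]  1  'b'
   9  s[11:],s[13:]  0  ''
  10  s[13:],s[12:]  1  'c'
  11  s[12:],s[18:]  1  'c'
  12  s[18:],s[22:]  0  ''
  13  s[22:],s[10:]  1  'd'
  14  s[10:],s[0:]  1  'd'
  15  s[0:],s[2:]  2  'df'
  16  s[2:],s[4:]  0  ''
  17  s[4:],s[9:]  1  'e'
  18  s[9:],s[21:]  0  ''
  19  s[21:],s[1:]  2  'fd'
  20  s[1:],s[3:]  1  'f'
  21  s[3:],s[20:]  1  'f'
  22  s[20:],s[19:]  2  'ff'

n(n+1)/2 = 23·24/2 = 276
Σ LCP = 0 + 1 + 1 + 0 + 2 + 2 + 1 + 2 + 1 + 0 + 1 + 1 + 0 + 1 + 1 + 2 + 0 + 1 + 0 + 2 + 1 + 1 + 2 = 23
distinct = 276 − 23 = 253

253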